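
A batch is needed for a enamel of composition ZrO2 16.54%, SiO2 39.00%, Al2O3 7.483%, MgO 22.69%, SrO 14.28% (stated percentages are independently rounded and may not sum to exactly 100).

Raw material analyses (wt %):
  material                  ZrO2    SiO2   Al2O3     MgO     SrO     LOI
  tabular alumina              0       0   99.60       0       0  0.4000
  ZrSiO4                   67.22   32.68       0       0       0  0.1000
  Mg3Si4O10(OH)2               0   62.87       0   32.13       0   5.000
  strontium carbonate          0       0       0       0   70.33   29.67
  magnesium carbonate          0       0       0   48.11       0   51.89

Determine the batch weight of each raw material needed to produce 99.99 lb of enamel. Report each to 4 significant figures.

Each numeric step carries exact precision through every step — mid-chain values are shown with 4-significant-digit rounding in the working — every reported number is rounded a single time; the derived quantities (glass mass, ignition loss, the yield, the totals, five oxide percentages) are carried using the weight values for 99.99 lb of glass in full float precision as given in the problem or answer text.
Oxide-by-oxide targets in 99.99 lb enamel:
  ZrO2: 16.54% × 99.99 = 16.54 lb
  SiO2: 39.00% × 99.99 = 39.00 lb
  Al2O3: 7.483% × 99.99 = 7.482 lb
  MgO: 22.69% × 99.99 = 22.69 lb
  SrO: 14.28% × 99.99 = 14.28 lb
Oxide-by-oxide audit with the batch weights as given, on the stated basis (target by target, the sums agree exact up to rounding of places):
  ZrO2: 24.60·0.6722 = 16.54 lb (target 16.54 lb)
  SiO2: 24.60·0.3268 + 49.24·0.6287 = 39.00 lb (target 39.00 lb)
  Al2O3: 7.512·0.9960 = 7.482 lb (target 7.482 lb)
  MgO: 49.24·0.3213 + 14.27·0.4811 = 22.69 lb (target 22.69 lb)
  SrO: 20.30·0.7033 = 14.28 lb (target 14.28 lb)
Glass-mass bookkeeping: whole batch net of LOI = 99.98 lb (oxide target masses add up to 99.98 lb; the stated basis being 99.99 lb — any gap is answer rounding).
Batch total: Σ batch = 115.9 lb; loss to ignition Σ batch·LOI = 15.94 lb; yield: glass divided by total = 86.25%.

Batch per 99.99 lb enamel:
  tabular alumina: 7.512 lb
  ZrSiO4: 24.60 lb
  Mg3Si4O10(OH)2: 49.24 lb
  strontium carbonate: 20.30 lb
  magnesium carbonate: 14.27 lb
Total batch = 115.9 lb; LOI loss = 15.94 lb; yield = 86.25%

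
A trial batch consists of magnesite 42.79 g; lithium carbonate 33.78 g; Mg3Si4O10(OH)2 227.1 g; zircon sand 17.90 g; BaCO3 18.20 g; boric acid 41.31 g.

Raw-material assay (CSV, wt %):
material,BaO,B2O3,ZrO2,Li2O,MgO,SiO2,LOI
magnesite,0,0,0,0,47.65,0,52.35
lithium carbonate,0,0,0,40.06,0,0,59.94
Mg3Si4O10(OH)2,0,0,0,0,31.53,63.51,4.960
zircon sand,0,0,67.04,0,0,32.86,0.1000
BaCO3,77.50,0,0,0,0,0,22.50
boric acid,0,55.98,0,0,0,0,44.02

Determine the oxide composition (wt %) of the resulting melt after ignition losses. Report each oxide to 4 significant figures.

Working values are printed rounded off to 4 significant figures in the printout — the working math carries full precision through the solve — each reported result takes a single rounding — all derived quantities (six oxide percentages, ignition loss, net glass mass, the yield, totals) are re-derived in exact precision starting from the weights for 304.9 g of glass, as written in the problem or answer text.
What the batch supplies per oxide:
  BaO: 18.20·0.7750 = 14.11 g
  B2O3: 41.31·0.5598 = 23.13 g
  ZrO2: 17.90·0.6704 = 12.00 g
  Li2O: 33.78·0.4006 = 13.53 g
  MgO: 42.79·0.4765 + 227.1·0.3153 = 91.99 g
  SiO2: 227.1·0.6351 + 17.90·0.3286 = 150.1 g
LOI: 42.79·0.5235 + 33.78·0.5994 + 227.1·0.04960 + 17.90·0.001000 + 18.20·0.2250 + 41.31·0.4402 = 76.21 g
The glass mass, total less LOI, = 381.1 − 76.21 = 304.9 g (= the summed oxide contributions)
wt % = 100 × oxide mass / glass mass

Glass mass = 304.9 g (batch 381.1 − LOI 76.21).
Composition: BaO 4.627%, B2O3 7.585%, ZrO2 3.936%, Li2O 4.439%, MgO 30.17%, SiO2 49.24%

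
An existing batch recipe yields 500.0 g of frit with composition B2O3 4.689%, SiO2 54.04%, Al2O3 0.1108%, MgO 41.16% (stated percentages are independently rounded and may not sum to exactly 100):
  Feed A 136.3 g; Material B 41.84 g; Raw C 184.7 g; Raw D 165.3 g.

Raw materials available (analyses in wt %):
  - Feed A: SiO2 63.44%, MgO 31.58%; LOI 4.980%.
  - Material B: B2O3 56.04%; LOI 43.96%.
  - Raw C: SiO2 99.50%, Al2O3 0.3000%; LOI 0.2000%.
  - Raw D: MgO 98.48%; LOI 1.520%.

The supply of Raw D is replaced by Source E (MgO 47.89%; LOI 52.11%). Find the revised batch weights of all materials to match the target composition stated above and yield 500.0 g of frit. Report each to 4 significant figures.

The working math maintains exact precision at each step — mid-chain values are shown with 4-significant-figure rounding at each printed step — every reported result undergoes a single rounding — the derived quantities are recomputed from the weighed amounts for 500.0 g of glass in full precision (ignition loss, the yield, net glass mass, the four compositions, totals), as they appear in question or answer.
Target oxide masses per 500.0 g frit:
  B2O3: 4.689% × 500.0 = 23.44 g
  SiO2: 54.04% × 500.0 = 270.2 g
  Al2O3: 0.1108% × 500.0 = 0.5540 g
  MgO: 41.16% × 500.0 = 205.8 g
Checking each oxide sum per the reported batch figures, for the quoted basis mass (target by target, the sums agree exact up to rounding of places):
  B2O3: 41.84·0.5604 = 23.45 g (target 23.44 g)
  SiO2: 136.3·0.6344 + 184.7·0.9950 = 270.2 g (target 270.2 g)
  Al2O3: 184.7·0.003000 = 0.5541 g (target 0.5540 g)
  MgO: 136.3·0.3158 + 339.9·0.4789 = 205.8 g (target 205.8 g)
Auditing the glass mass value: batch Σ − ignition loss = 500.1 g (targets for the oxides total 500.0 g; basis as stated: 500.0 g — rounding explains the deltas).
Batch total: Σ batch = 702.7 g; LOI removed, Σ of batch·LOI: 202.7 g; the yield ratio, glass ÷ batch: 71.16%.

Revised batch per 500.0 g frit:
  Feed A: 136.3 g
  Material B: 41.84 g
  Raw C: 184.7 g
  Source E: 339.9 g
Total batch = 702.7 g; LOI loss = 202.7 g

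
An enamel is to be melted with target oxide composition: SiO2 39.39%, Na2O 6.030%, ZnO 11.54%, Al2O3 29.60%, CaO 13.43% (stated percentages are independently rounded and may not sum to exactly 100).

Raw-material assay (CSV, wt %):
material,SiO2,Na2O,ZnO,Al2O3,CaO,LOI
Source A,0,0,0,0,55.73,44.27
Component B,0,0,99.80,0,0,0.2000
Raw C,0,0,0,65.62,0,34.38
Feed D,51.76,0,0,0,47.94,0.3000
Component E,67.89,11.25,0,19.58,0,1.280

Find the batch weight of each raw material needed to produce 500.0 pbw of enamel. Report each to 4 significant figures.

The working math keeps exact precision end to end — mid-chain values are printed (rounded to four significant figures) at each printed step. Each reported result takes exactly one rounding — derived quantities, including yield, LOI, glass mass, the totals, the five compositions, are re-derived from the weighed amounts for 500.0 pbw of glass in full float precision, precisely as stated by the question or the answer.
The oxide mass targets at 500.0 pbw enamel:
  SiO2: 39.39% × 500.0 = 197.0 pbw
  Na2O: 6.030% × 500.0 = 30.15 pbw
  ZnO: 11.54% × 500.0 = 57.70 pbw
  Al2O3: 29.60% × 500.0 = 148.0 pbw
  CaO: 13.43% × 500.0 = 67.15 pbw
Oxide-by-oxide audit using the reported weights, under the basis named above (sums match the target masses within answer rounding):
  SiO2: 28.99·0.5176 + 268.0·0.6789 = 197.0 pbw (target 197.0 pbw)
  Na2O: 268.0·0.1125 = 30.15 pbw (target 30.15 pbw)
  ZnO: 57.82·0.9980 = 57.70 pbw (target 57.70 pbw)
  Al2O3: 145.6·0.6562 + 268.0·0.1958 = 148.0 pbw (target 148.0 pbw)
  CaO: 95.55·0.5573 + 28.99·0.4794 = 67.15 pbw (target 67.15 pbw)
Auditing the glass mass value: whole batch net of LOI = 500.0 pbw (the targets, summed, come to 500.0 pbw; versus the stated basis of 500.0 pbw — gaps are rounding artifacts).
Whole-batch sum: Σ batch = 596.0 pbw; Σ batch·LOI gives LOI loss = 95.99 pbw; yield: glass divided by total = 83.89%.

Batch per 500.0 pbw enamel:
  Source A: 95.55 pbw
  Component B: 57.82 pbw
  Raw C: 145.6 pbw
  Feed D: 28.99 pbw
  Component E: 268.0 pbw
Total batch = 596.0 pbw; LOI loss = 95.99 pbw; yield = 83.89%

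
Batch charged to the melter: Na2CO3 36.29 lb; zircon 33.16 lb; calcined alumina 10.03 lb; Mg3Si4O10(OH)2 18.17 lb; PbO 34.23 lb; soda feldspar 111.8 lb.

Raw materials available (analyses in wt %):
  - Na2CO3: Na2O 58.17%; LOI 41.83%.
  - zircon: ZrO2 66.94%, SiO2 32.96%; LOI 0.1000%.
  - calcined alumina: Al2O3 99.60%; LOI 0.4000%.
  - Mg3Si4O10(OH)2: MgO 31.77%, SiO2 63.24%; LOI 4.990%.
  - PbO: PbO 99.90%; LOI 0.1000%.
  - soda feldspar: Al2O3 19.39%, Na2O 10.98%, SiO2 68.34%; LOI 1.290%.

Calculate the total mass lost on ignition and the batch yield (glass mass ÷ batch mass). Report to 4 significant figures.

LOI loss = 17.64 lb; glass = 226.0 lb; yield = 92.76%

The intermediate values are shown, with 4-significant-figure rounding, when written out. Every computation holds exact precision through the solve — every reported number is rounded once only — derived quantities (totals, LOI, net glass mass, six oxide percentages, the yield) are rebuilt from the weighed amounts on 226.0 lb of glass in full precision as set out in question or answer.
LOI of each material in turn:
  Na2CO3: 36.29 × 0.4183 = 15.18 lb
  zircon: 33.16 × 0.001000 = 0.03316 lb
  calcined alumina: 10.03 × 0.004000 = 0.04012 lb
  Mg3Si4O10(OH)2: 18.17 × 0.04990 = 0.9067 lb
  PbO: 34.23 × 0.001000 = 0.03423 lb
  soda feldspar: 111.8 × 0.01290 = 1.442 lb
Total LOI = 17.64 lb
Glass = batch − LOI = 243.7 − 17.64 = 226.0 lb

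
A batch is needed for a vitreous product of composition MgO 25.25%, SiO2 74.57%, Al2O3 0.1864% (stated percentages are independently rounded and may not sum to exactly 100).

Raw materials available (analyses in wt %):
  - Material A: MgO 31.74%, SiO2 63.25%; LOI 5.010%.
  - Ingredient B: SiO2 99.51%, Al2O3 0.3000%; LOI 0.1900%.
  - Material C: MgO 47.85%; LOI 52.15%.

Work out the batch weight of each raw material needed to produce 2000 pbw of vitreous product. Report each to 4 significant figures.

Batch per 2000 pbw vitreous product:
  Material A: 402.9 pbw
  Ingredient B: 1243 pbw
  Material C: 788.1 pbw
Total batch = 2434 pbw; LOI loss = 433.5 pbw; yield = 82.19%

Intermediates are printed, rounded to four significant figures, in the printout; all arithmetic holds full float precision at every stage. Each reported value is rounded once only — the derived quantities (the yield, three oxide percentages, LOI, glass mass, totals) are rebuilt from the weighed amounts for 2000 pbw of glass in exact precision, as set out in the problem or the answer.
Per-oxide target masses for 2000 pbw vitreous product:
  MgO: 25.25% × 2000 = 505.0 pbw
  SiO2: 74.57% × 2000 = 1491 pbw
  Al2O3: 0.1864% × 2000 = 3.728 pbw
Per-oxide balance check working from each reported weight, at the basis given (summed amounts equal target values net of answer rounding effects):
  MgO: 402.9·0.3174 + 788.1·0.4785 = 505.0 pbw (target 505.0 pbw)
  SiO2: 402.9·0.6325 + 1243·0.9951 = 1492 pbw (target 1491 pbw)
  Al2O3: 1243·0.003000 = 3.729 pbw (target 3.728 pbw)
The glass-mass cross-check: total charge less LOI = 2000 pbw (the Σ of target masses is 2000 pbw; basis as stated: 2000 pbw — any gap is answer rounding).
Summing the batch: Σ batch = 2434 pbw; LOI removed, Σ of batch·LOI: 433.5 pbw; the yield ratio, glass ÷ batch: 82.19%.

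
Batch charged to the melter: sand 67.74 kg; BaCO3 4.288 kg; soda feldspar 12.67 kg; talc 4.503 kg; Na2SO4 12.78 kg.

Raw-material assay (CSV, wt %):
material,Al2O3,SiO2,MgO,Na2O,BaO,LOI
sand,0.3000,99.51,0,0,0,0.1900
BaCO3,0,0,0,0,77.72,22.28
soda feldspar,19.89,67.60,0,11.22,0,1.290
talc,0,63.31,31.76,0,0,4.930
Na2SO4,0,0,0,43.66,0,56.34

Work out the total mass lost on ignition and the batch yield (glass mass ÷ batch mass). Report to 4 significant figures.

Mid-chain values are printed rounded to four significant figures; the whole derivation runs at full precision at every stage; a single rounding produces every reported number; derived quantities, including LOI, the totals, glass mass, five oxide percentages, yield, are re-derived starting from the weights on 93.31 kg of glass in exact precision, exactly as shown in the problem or answer text.
LOI of each material in turn:
  sand: 67.74 × 0.001900 = 0.1287 kg
  BaCO3: 4.288 × 0.2228 = 0.9554 kg
  soda feldspar: 12.67 × 0.01290 = 0.1634 kg
  talc: 4.503 × 0.04930 = 0.2220 kg
  Na2SO4: 12.78 × 0.5634 = 7.200 kg
Total LOI = 8.670 kg
Glass = batch − LOI = 102.0 − 8.670 = 93.31 kg

LOI loss = 8.670 kg; glass = 93.31 kg; yield = 91.50%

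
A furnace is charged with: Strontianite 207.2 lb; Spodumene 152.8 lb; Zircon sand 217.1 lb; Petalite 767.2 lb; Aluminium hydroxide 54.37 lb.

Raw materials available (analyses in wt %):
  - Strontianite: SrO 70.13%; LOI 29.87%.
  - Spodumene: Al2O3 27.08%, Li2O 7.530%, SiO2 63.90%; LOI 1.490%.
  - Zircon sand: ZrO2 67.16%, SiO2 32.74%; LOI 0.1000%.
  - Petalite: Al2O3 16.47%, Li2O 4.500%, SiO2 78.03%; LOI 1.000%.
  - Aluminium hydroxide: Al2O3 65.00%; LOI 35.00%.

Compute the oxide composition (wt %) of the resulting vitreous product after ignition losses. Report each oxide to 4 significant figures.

Glass mass = 1308 lb (batch 1399 − LOI 91.09).
Composition: Al2O3 15.53%, Li2O 3.520%, ZrO2 11.15%, SrO 11.11%, SiO2 58.69%

Full precision is held throughout; mid-chain values are displayed rounded off to 4 significant figures alongside each step; every reported result takes a single rounding. All derived quantities (ignition loss, the yield, the totals, five oxide percentages, net glass mass) are carried in full precision from the batch weights for 1308 lb of glass exactly as shown in either problem or answer.
Oxide-by-oxide delivered mass:
  Al2O3: 152.8·0.2708 + 767.2·0.1647 + 54.37·0.6500 = 203.1 lb
  Li2O: 152.8·0.07530 + 767.2·0.04500 = 46.03 lb
  ZrO2: 217.1·0.6716 = 145.8 lb
  SrO: 207.2·0.7013 = 145.3 lb
  SiO2: 152.8·0.6390 + 217.1·0.3274 + 767.2·0.7803 = 767.4 lb
LOI: 207.2·0.2987 + 152.8·0.01490 + 217.1·0.001000 + 767.2·0.01000 + 54.37·0.3500 = 91.09 lb
Glass mass = batch − LOI = 1399 − 91.09 = 1308 lb (the oxide masses sum to this)
oxide / glass × 100 gives the wt %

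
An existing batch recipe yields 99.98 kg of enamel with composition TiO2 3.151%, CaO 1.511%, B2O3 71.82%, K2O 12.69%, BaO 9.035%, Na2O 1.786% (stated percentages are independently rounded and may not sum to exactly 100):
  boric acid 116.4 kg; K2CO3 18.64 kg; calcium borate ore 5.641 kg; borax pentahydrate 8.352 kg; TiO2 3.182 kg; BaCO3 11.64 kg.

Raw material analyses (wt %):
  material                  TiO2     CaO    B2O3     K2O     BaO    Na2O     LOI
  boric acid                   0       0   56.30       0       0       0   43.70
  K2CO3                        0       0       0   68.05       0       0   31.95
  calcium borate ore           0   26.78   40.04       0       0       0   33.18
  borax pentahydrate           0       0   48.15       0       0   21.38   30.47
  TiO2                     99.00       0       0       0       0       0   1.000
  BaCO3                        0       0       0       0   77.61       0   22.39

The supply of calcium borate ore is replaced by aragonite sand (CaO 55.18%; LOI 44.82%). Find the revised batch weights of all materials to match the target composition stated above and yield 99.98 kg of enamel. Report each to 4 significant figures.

Every computation carries full precision in every operation; working values are printed rounded off to 4 significant digits alongside each step. A single rounding finalizes each reported result. All derived quantities, which include six oxide percentages, LOI, the yield, net glass mass, totals, are re-derived in full precision, as written in question or answer, from the batch weights on 99.98 kg of glass.
Per-oxide target masses for 99.98 kg enamel:
  TiO2: 3.151% × 99.98 = 3.150 kg
  CaO: 1.511% × 99.98 = 1.511 kg
  B2O3: 71.82% × 99.98 = 71.81 kg
  K2O: 12.69% × 99.98 = 12.69 kg
  BaO: 9.035% × 99.98 = 9.033 kg
  Na2O: 1.786% × 99.98 = 1.786 kg
Mass-balance tally per oxide with the batch weights as given, against the basis in use (summed amounts equal target values once rounding is allowed for):
  TiO2: 3.182·0.9900 = 3.150 kg (target 3.150 kg)
  CaO: 2.738·0.5518 = 1.511 kg (target 1.511 kg)
  B2O3: 120.4·0.5630 + 8.352·0.4815 = 71.81 kg (target 71.81 kg)
  K2O: 18.64·0.6805 = 12.68 kg (target 12.69 kg)
  BaO: 11.64·0.7761 = 9.034 kg (target 9.033 kg)
  Na2O: 8.352·0.2138 = 1.786 kg (target 1.786 kg)
Glass-mass closure: whole batch net of LOI = 99.97 kg (targets for the oxides total 99.97 kg; against the stated basis, 99.98 kg — a pure rounding effect).
Batch total: Σ batch = 165.0 kg; loss to ignition Σ batch·LOI = 64.98 kg; yield: glass divided by total = 60.61%.

Revised batch per 99.98 kg enamel:
  boric acid: 120.4 kg
  K2CO3: 18.64 kg
  aragonite sand: 2.738 kg
  borax pentahydrate: 8.352 kg
  TiO2: 3.182 kg
  BaCO3: 11.64 kg
Total batch = 165.0 kg; LOI loss = 64.98 kg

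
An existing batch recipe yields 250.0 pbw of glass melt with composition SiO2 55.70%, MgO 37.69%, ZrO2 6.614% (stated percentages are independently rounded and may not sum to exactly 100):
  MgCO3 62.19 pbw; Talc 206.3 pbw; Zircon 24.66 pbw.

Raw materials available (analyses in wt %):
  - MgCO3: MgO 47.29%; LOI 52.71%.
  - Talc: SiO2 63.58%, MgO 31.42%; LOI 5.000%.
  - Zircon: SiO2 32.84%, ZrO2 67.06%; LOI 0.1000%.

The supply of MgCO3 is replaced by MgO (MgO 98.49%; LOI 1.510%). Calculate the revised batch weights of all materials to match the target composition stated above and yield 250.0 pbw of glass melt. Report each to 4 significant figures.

Revised batch per 250.0 pbw glass melt:
  MgO: 29.86 pbw
  Talc: 206.3 pbw
  Zircon: 24.66 pbw
Total batch = 260.8 pbw; LOI loss = 10.79 pbw

Intermediates are printed (rounded to four significant digits) within the worked lines; the working math carries full float precision end to end. Every reported result takes just one rounding — derived quantities (three oxide percentages, glass mass, ignition loss, the totals, the yield) are computed from the weighed amounts on 250.0 pbw of glass in exact precision, as quoted within the question or the answer.
Target oxide masses per 250.0 pbw glass melt:
  SiO2: 55.70% × 250.0 = 139.2 pbw
  MgO: 37.69% × 250.0 = 94.22 pbw
  ZrO2: 6.614% × 250.0 = 16.54 pbw
Mass-balance tally per oxide from the weights as reported, per the basis as stated (sum by sum, the targets are met inside rounding margins):
  SiO2: 206.3·0.6358 + 24.66·0.3284 = 139.3 pbw (target 139.2 pbw)
  MgO: 29.86·0.9849 + 206.3·0.3142 = 94.23 pbw (target 94.22 pbw)
  ZrO2: 24.66·0.6706 = 16.54 pbw (target 16.54 pbw)
Glass mass check: batch total minus LOI = 250.0 pbw (oxide target masses add up to 250.0 pbw; with the basis standing at 250.0 pbw — rounding explains the deltas).
Batch total: Σ batch = 260.8 pbw; Σ batch·LOI gives LOI loss = 10.79 pbw; yield, glass over the total, = 95.86%.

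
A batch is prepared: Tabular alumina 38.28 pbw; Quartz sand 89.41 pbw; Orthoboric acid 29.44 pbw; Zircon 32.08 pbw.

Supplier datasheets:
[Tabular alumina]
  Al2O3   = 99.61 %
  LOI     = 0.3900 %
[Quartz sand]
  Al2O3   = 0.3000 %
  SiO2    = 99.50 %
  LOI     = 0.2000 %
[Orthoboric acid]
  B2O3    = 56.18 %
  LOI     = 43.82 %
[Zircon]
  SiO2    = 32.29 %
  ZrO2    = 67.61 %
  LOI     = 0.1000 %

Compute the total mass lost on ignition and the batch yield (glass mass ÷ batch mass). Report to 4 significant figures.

Rounding to four significant figures extends to each mid-chain value as shown; every computation maintains full float precision through the solve; each reported number takes exactly one rounding — the derived quantities, including the yield, four oxide percentages, ignition loss, totals, net glass mass, are computed starting from the weights at 175.9 pbw of glass in full float precision, as written in either problem or answer.
Material-by-material LOI:
  Tabular alumina: 38.28 × 0.003900 = 0.1493 pbw
  Quartz sand: 89.41 × 0.002000 = 0.1788 pbw
  Orthoboric acid: 29.44 × 0.4382 = 12.90 pbw
  Zircon: 32.08 × 0.001000 = 0.03208 pbw
Total LOI = 13.26 pbw
Glass = batch − LOI = 189.2 − 13.26 = 175.9 pbw

LOI loss = 13.26 pbw; glass = 175.9 pbw; yield = 92.99%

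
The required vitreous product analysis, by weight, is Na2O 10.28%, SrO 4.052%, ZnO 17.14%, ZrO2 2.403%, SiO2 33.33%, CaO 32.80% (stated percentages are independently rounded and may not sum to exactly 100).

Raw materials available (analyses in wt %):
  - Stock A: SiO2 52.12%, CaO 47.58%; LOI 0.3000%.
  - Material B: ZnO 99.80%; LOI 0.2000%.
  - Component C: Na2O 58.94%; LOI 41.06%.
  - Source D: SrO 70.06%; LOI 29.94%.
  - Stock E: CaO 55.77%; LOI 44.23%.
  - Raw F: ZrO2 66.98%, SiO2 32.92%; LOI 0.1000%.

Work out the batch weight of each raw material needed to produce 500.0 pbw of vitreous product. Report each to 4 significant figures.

Batch per 500.0 pbw vitreous product:
  Stock A: 308.4 pbw
  Material B: 85.87 pbw
  Component C: 87.21 pbw
  Source D: 28.92 pbw
  Stock E: 30.94 pbw
  Raw F: 17.94 pbw
Total batch = 559.3 pbw; LOI loss = 59.27 pbw; yield = 89.40%

All internal work keeps full precision in every operation. Intermediates are displayed, with 4-significant-figure rounding, in the working. Each reported number undergoes a single rounding. The derived quantities (the six compositions, net glass mass, the totals, the yield, ignition loss) are carried at full float precision starting from the weights per 500.0 pbw of glass exactly as printed in the question or the answer.
Oxide-by-oxide targets in 500.0 pbw vitreous product:
  Na2O: 10.28% × 500.0 = 51.40 pbw
  SrO: 4.052% × 500.0 = 20.26 pbw
  ZnO: 17.14% × 500.0 = 85.70 pbw
  ZrO2: 2.403% × 500.0 = 12.02 pbw
  SiO2: 33.33% × 500.0 = 166.6 pbw
  CaO: 32.80% × 500.0 = 164.0 pbw
A balance pass over the oxides, using the reported weights, on the stated basis (every target is met by its sum once rounding is allowed for):
  Na2O: 87.21·0.5894 = 51.40 pbw (target 51.40 pbw)
  SrO: 28.92·0.7006 = 20.26 pbw (target 20.26 pbw)
  ZnO: 85.87·0.9980 = 85.70 pbw (target 85.70 pbw)
  ZrO2: 17.94·0.6698 = 12.02 pbw (target 12.02 pbw)
  SiO2: 308.4·0.5212 + 17.94·0.3292 = 166.6 pbw (target 166.6 pbw)
  CaO: 308.4·0.4758 + 30.94·0.5577 = 164.0 pbw (target 164.0 pbw)
Glass-mass sanity pass: batch total minus LOI = 500.0 pbw (per-oxide target masses sum to 500.0 pbw; against the stated basis, 500.0 pbw — a pure rounding effect).
Batch grand total — Σ batch = 559.3 pbw; loss to ignition Σ batch·LOI = 59.27 pbw; yield, glass over the total, = 89.40%.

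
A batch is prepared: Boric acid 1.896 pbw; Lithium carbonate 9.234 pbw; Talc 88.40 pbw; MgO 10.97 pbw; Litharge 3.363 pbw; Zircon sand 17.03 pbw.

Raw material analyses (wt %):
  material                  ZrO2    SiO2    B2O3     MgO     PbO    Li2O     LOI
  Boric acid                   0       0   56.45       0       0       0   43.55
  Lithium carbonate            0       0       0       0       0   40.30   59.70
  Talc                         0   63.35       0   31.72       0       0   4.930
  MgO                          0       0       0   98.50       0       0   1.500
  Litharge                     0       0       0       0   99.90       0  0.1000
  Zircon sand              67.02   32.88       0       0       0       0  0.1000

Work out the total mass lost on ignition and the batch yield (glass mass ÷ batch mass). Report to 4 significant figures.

LOI loss = 10.88 pbw; glass = 120.0 pbw; yield = 91.69%

All arithmetic holds full float precision end to end; rounding to 4 significant digits extends to every mid-chain value as printed — each reported figure sees exactly one rounding — derived quantities (glass mass, ignition loss, yield, the six compositions, the totals) are rebuilt at exact precision using the weight values at 120.0 pbw of glass as written in the problem or the answer.
Loss on ignition, line by line:
  Boric acid: 1.896 × 0.4355 = 0.8257 pbw
  Lithium carbonate: 9.234 × 0.5970 = 5.513 pbw
  Talc: 88.40 × 0.04930 = 4.358 pbw
  MgO: 10.97 × 0.01500 = 0.1646 pbw
  Litharge: 3.363 × 0.001000 = 0.003363 pbw
  Zircon sand: 17.03 × 0.001000 = 0.01703 pbw
Total LOI = 10.88 pbw
Glass = batch − LOI = 130.9 − 10.88 = 120.0 pbw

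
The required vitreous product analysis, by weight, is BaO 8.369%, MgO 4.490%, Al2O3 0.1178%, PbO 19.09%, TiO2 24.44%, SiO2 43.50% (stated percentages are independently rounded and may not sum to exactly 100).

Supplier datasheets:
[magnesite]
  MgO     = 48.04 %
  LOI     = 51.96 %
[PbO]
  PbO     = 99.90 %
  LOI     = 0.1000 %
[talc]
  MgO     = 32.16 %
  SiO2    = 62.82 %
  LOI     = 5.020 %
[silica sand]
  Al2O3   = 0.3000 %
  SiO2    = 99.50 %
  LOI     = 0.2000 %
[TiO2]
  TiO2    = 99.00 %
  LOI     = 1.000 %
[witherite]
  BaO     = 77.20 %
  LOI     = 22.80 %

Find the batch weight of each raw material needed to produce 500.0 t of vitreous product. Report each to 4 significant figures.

Rounding to four significant figures extends to every intermediate as shown. Every computation holds exact precision in all steps; every reported value includes exactly one rounding. Derived quantities (LOI, the totals, the yield, the six compositions, net glass mass) are carried in exact precision from the weighed amounts per 500.0 t of glass, exactly as printed in problem or answer.
Target oxide masses per 500.0 t vitreous product:
  BaO: 8.369% × 500.0 = 41.84 t
  MgO: 4.490% × 500.0 = 22.45 t
  Al2O3: 0.1178% × 500.0 = 0.5890 t
  PbO: 19.09% × 500.0 = 95.45 t
  TiO2: 24.44% × 500.0 = 122.2 t
  SiO2: 43.50% × 500.0 = 217.5 t
Checking each oxide sum per the reported batch figures, versus the basis set out (summed amounts equal target values modulo rounding of the values):
  BaO: 54.20·0.7720 = 41.84 t (target 41.84 t)
  MgO: 23.13·0.4804 + 35.26·0.3216 = 22.45 t (target 22.45 t)
  Al2O3: 196.3·0.003000 = 0.5889 t (target 0.5890 t)
  PbO: 95.55·0.9990 = 95.45 t (target 95.45 t)
  TiO2: 123.4·0.9900 = 122.2 t (target 122.2 t)
  SiO2: 35.26·0.6282 + 196.3·0.9950 = 217.5 t (target 217.5 t)
Consistency of the glass mass: total charge less LOI = 500.0 t (oxide target masses add up to 500.0 t; against the stated basis, 500.0 t — deltas are rounding alone).
Whole-batch sum: Σ batch = 527.8 t; the LOI term Σ batch·LOI equals 27.87 t; yield, glass over the total, = 94.72%.

Batch per 500.0 t vitreous product:
  magnesite: 23.13 t
  PbO: 95.55 t
  talc: 35.26 t
  silica sand: 196.3 t
  TiO2: 123.4 t
  witherite: 54.20 t
Total batch = 527.8 t; LOI loss = 27.87 t; yield = 94.72%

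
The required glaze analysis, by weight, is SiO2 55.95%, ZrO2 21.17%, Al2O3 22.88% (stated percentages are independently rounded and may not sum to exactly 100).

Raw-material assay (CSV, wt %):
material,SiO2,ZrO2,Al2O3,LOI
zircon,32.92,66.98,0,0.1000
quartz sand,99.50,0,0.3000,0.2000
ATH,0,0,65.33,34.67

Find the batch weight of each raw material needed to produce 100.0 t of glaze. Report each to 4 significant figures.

Exact precision is held from first step to last. The intermediate values are displayed, rounded to 4 significant digits, when written out — a single rounding yields every reported figure. Derived quantities, which include glass mass, yield, the totals, LOI, three oxide percentages, are computed in exact precision, exactly as printed in the question or the answer, from the weighed amounts for 100.0 t of glass.
Per-oxide target masses for 100.0 t glaze:
  SiO2: 55.95% × 100.0 = 55.95 t
  ZrO2: 21.17% × 100.0 = 21.17 t
  Al2O3: 22.88% × 100.0 = 22.88 t
Sums-versus-targets review given the weights on record, per the basis as stated (sums match the target masses modulo rounding of the values):
  SiO2: 31.61·0.3292 + 45.77·0.9950 = 55.95 t (target 55.95 t)
  ZrO2: 31.61·0.6698 = 21.17 t (target 21.17 t)
  Al2O3: 45.77·0.003000 + 34.81·0.6533 = 22.88 t (target 22.88 t)
Auditing the glass mass value: Σ batch − LOI loss = 100.0 t (summing oxide targets gives 100.0 t; stated basis 100.0 t — rounding explains the deltas).
Whole-batch sum: Σ batch = 112.2 t; loss to ignition Σ batch·LOI = 12.19 t; yield = glass ÷ total batch = 89.13%.

Batch per 100.0 t glaze:
  zircon: 31.61 t
  quartz sand: 45.77 t
  ATH: 34.81 t
Total batch = 112.2 t; LOI loss = 12.19 t; yield = 89.13%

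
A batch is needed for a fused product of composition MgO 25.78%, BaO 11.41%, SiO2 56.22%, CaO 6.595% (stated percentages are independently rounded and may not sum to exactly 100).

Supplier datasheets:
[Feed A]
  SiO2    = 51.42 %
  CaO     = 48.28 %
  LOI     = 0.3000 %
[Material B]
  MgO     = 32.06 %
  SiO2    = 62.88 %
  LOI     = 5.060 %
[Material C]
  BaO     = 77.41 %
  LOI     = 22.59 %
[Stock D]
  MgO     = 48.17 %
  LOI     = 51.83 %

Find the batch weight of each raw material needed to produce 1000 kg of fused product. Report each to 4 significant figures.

The whole derivation keeps full precision through the solve — in-progress results are shown rounded to four significant digits in the printout — each reported number takes just one rounding. The derived quantities are rebuilt from the batch weights per 1000 kg of glass in full precision (four oxide percentages, the yield, the totals, glass mass, ignition loss), as written in the problem or the answer.
Oxide-by-oxide targets in 1000 kg fused product:
  MgO: 25.78% × 1000 = 257.8 kg
  BaO: 11.41% × 1000 = 114.1 kg
  SiO2: 56.22% × 1000 = 562.2 kg
  CaO: 6.595% × 1000 = 65.95 kg
Sums-versus-targets review on the weights just shown, versus the basis set out (every target is met by its sum modulo rounding of the values):
  MgO: 782.4·0.3206 + 14.47·0.4817 = 257.8 kg (target 257.8 kg)
  BaO: 147.4·0.7741 = 114.1 kg (target 114.1 kg)
  SiO2: 136.6·0.5142 + 782.4·0.6288 = 562.2 kg (target 562.2 kg)
  CaO: 136.6·0.4828 = 65.95 kg (target 65.95 kg)
Glass mass check: total batch − LOI = 1000 kg (oxide target masses add up to 1000 kg; stated basis 1000 kg — a pure rounding effect).
Adding the batch up: Σ batch = 1081 kg; Σ batch·LOI gives LOI loss = 80.80 kg; yield: glass divided by total = 92.52%.

Batch per 1000 kg fused product:
  Feed A: 136.6 kg
  Material B: 782.4 kg
  Material C: 147.4 kg
  Stock D: 14.47 kg
Total batch = 1081 kg; LOI loss = 80.80 kg; yield = 92.52%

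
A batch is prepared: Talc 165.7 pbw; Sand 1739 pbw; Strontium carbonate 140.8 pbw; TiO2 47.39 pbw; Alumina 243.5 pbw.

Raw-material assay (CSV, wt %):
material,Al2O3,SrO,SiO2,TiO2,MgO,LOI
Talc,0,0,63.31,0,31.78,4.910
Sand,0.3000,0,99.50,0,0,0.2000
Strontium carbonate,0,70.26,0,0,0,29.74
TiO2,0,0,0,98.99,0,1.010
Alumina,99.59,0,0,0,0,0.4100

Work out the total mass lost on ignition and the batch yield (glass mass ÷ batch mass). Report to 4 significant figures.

LOI loss = 54.96 pbw; glass = 2281 pbw; yield = 97.65%

Full precision is held from start to finish. Intermediates are printed with 4-significant-digit rounding on the page — each reported number is rounded just once; derived quantities are computed in exact precision (five oxide percentages, ignition loss, yield, totals, net glass mass) starting from the weights at 2281 pbw of glass exactly as shown in either problem or answer.
Material-by-material LOI:
  Talc: 165.7 × 0.04910 = 8.136 pbw
  Sand: 1739 × 0.002000 = 3.478 pbw
  Strontium carbonate: 140.8 × 0.2974 = 41.87 pbw
  TiO2: 47.39 × 0.01010 = 0.4786 pbw
  Alumina: 243.5 × 0.004100 = 0.9984 pbw
Total LOI = 54.96 pbw
Glass = batch − LOI = 2336 − 54.96 = 2281 pbw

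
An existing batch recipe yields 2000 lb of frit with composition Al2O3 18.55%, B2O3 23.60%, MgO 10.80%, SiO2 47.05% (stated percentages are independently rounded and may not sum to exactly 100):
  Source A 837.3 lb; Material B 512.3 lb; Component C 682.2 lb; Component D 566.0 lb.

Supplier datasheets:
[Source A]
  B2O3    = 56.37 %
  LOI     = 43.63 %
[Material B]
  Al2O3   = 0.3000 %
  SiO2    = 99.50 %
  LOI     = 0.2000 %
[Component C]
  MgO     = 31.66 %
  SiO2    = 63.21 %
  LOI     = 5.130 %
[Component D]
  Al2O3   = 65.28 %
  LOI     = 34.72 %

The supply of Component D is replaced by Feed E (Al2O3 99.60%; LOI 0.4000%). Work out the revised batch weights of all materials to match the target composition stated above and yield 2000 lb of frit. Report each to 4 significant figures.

All arithmetic keeps exact precision at all times; working values appear (rounded to 4 significant digits) between the steps; a single rounding yields every reported figure — the derived quantities (the four compositions, ignition loss, yield, the totals, net glass mass) are computed using the weight values at 2000 lb of glass in full precision, as written in either problem or answer.
Per-oxide target masses for 2000 lb frit:
  Al2O3: 18.55% × 2000 = 371.0 lb
  B2O3: 23.60% × 2000 = 472.0 lb
  MgO: 10.80% × 2000 = 216.0 lb
  SiO2: 47.05% × 2000 = 941.0 lb
Mass-balance tally per oxide on the weights just shown, at the basis given (oxide sums agree with the targets given rounding of the digits):
  Al2O3: 512.3·0.003000 + 370.9·0.9960 = 371.0 lb (target 371.0 lb)
  B2O3: 837.3·0.5637 = 472.0 lb (target 472.0 lb)
  MgO: 682.2·0.3166 = 216.0 lb (target 216.0 lb)
  SiO2: 512.3·0.9950 + 682.2·0.6321 = 941.0 lb (target 941.0 lb)
Glass-mass closure: total batch − LOI = 2000 lb (per-oxide target masses sum to 2000 lb; with the basis standing at 2000 lb — gaps are rounding artifacts).
Batch total: Σ batch = 2403 lb; the LOI term Σ batch·LOI equals 402.8 lb; as yield: glass ÷ batch → 83.23%.

Revised batch per 2000 lb frit:
  Source A: 837.3 lb
  Material B: 512.3 lb
  Component C: 682.2 lb
  Feed E: 370.9 lb
Total batch = 2403 lb; LOI loss = 402.8 lb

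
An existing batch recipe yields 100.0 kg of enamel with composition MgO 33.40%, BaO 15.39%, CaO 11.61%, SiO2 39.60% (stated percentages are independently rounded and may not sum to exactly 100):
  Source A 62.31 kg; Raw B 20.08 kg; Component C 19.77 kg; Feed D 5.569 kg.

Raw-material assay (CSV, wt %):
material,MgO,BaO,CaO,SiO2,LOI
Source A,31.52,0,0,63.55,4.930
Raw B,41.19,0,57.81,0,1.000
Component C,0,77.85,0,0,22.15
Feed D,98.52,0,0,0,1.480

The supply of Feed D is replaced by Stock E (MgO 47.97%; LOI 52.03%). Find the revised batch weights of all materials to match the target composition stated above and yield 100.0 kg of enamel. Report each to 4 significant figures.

Every computation runs at full float precision from first step to last; in-progress results appear, rounded to 4 significant figures, across the worked steps — exactly one rounding lands on every reported result; derived quantities, which include the totals, the four compositions, ignition loss, the yield, glass mass, are computed in full precision, exactly as printed in question or answer, starting from the weights at 100.0 kg of glass.
Oxide-by-oxide targets in 100.0 kg enamel:
  MgO: 33.40% × 100.0 = 33.40 kg
  BaO: 15.39% × 100.0 = 15.39 kg
  CaO: 11.61% × 100.0 = 11.61 kg
  SiO2: 39.60% × 100.0 = 39.60 kg
Checking each oxide sum per the reported batch figures, under the basis named above (target by target, the sums agree up to rounding of the answer):
  MgO: 62.31·0.3152 + 20.08·0.4119 + 11.44·0.4797 = 33.40 kg (target 33.40 kg)
  BaO: 19.77·0.7785 = 15.39 kg (target 15.39 kg)
  CaO: 20.08·0.5781 = 11.61 kg (target 11.61 kg)
  SiO2: 62.31·0.6355 = 39.60 kg (target 39.60 kg)
Auditing the glass mass value: whole batch net of LOI = 100.0 kg (the Σ of target masses is 100.0 kg; the stated basis being 100.0 kg — rounding explains the deltas).
Total batch = Σ batch = 113.6 kg; the LOI term Σ batch·LOI equals 13.60 kg; glass ÷ batch gives a yield of 88.02%.

Revised batch per 100.0 kg enamel:
  Source A: 62.31 kg
  Raw B: 20.08 kg
  Component C: 19.77 kg
  Stock E: 11.44 kg
Total batch = 113.6 kg; LOI loss = 13.60 kg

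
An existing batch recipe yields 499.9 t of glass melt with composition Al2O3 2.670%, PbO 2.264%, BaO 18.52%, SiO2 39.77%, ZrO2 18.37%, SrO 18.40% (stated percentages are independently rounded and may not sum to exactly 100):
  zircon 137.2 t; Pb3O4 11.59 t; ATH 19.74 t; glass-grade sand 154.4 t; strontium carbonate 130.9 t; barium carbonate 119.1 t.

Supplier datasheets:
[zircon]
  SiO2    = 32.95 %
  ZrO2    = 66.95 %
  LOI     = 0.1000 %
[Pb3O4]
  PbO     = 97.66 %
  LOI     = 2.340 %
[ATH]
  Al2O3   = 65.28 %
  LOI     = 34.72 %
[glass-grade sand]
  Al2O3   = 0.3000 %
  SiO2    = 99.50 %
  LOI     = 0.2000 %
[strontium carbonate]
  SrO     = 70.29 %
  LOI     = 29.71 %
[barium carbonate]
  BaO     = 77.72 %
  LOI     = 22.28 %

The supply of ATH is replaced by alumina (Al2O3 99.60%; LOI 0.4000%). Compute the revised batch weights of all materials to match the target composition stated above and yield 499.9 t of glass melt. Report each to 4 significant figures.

The working math maintains exact precision all the way through; working values are shown rounded to 4 significant figures as written; each reported value carries a single rounding. All derived quantities, including the yield, totals, the six compositions, ignition loss, glass mass, are carried from the weighed amounts for 499.9 t of glass at full float precision, as quoted within problem or answer.
Oxide-by-oxide targets in 499.9 t glass melt:
  Al2O3: 2.670% × 499.9 = 13.35 t
  PbO: 2.264% × 499.9 = 11.32 t
  BaO: 18.52% × 499.9 = 92.58 t
  SiO2: 39.77% × 499.9 = 198.8 t
  ZrO2: 18.37% × 499.9 = 91.83 t
  SrO: 18.40% × 499.9 = 91.98 t
Balance tally, oxide-wise, given the weights on record, against the basis in use (oxide sums agree with the targets given rounding of the digits):
  Al2O3: 12.94·0.9960 + 154.4·0.003000 = 13.35 t (target 13.35 t)
  PbO: 11.59·0.9766 = 11.32 t (target 11.32 t)
  BaO: 119.1·0.7772 = 92.56 t (target 92.58 t)
  SiO2: 137.2·0.3295 + 154.4·0.9950 = 198.8 t (target 198.8 t)
  ZrO2: 137.2·0.6695 = 91.86 t (target 91.83 t)
  SrO: 130.9·0.7029 = 92.01 t (target 91.98 t)
The glass-mass cross-check: net batch after ignition = 499.9 t (per-oxide target masses sum to 499.9 t; against the stated basis, 499.9 t — a pure rounding effect).
Summing the batch: Σ batch = 566.1 t; LOI removed, Σ of batch·LOI: 66.19 t; glass ÷ batch gives a yield of 88.31%.

Revised batch per 499.9 t glass melt:
  zircon: 137.2 t
  Pb3O4: 11.59 t
  alumina: 12.94 t
  glass-grade sand: 154.4 t
  strontium carbonate: 130.9 t
  barium carbonate: 119.1 t
Total batch = 566.1 t; LOI loss = 66.19 t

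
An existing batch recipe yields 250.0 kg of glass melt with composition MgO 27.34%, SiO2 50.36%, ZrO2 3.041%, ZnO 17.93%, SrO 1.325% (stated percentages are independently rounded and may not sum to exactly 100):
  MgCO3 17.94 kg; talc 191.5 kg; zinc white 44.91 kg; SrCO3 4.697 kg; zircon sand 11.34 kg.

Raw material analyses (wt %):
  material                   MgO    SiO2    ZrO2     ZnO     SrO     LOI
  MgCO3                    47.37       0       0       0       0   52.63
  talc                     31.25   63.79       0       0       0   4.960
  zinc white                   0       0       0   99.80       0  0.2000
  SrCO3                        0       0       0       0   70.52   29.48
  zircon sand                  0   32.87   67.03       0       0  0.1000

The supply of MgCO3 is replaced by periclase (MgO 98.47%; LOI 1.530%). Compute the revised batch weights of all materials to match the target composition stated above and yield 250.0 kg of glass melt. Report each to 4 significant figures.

The working math holds full precision through every step. Values along the way appear, with 4-significant-digit rounding, in the working; every reported value is rounded once only. All derived quantities, which include yield, five oxide percentages, totals, LOI, net glass mass, are recomputed in exact precision, exactly as printed in question or answer, from the weighed amounts per 250.0 kg of glass.
The oxide mass targets at 250.0 kg glass melt:
  MgO: 27.34% × 250.0 = 68.35 kg
  SiO2: 50.36% × 250.0 = 125.9 kg
  ZrO2: 3.041% × 250.0 = 7.602 kg
  ZnO: 17.93% × 250.0 = 44.82 kg
  SrO: 1.325% × 250.0 = 3.312 kg
Checking each oxide sum from the weights as reported, under the basis named above (sums match the target masses inside rounding margins):
  MgO: 8.631·0.9847 + 191.5·0.3125 = 68.34 kg (target 68.35 kg)
  SiO2: 191.5·0.6379 + 11.34·0.3287 = 125.9 kg (target 125.9 kg)
  ZrO2: 11.34·0.6703 = 7.601 kg (target 7.602 kg)
  ZnO: 44.91·0.9980 = 44.82 kg (target 44.82 kg)
  SrO: 4.697·0.7052 = 3.312 kg (target 3.312 kg)
Mass balance on the glass: batch Σ − ignition loss = 250.0 kg (the targets, summed, come to 250.0 kg; stated basis 250.0 kg — any gap is answer rounding).
Adding the batch up: Σ batch = 261.1 kg; LOI loss = Σ batch·LOI = 11.12 kg; yield: glass divided by total = 95.74%.

Revised batch per 250.0 kg glass melt:
  periclase: 8.631 kg
  talc: 191.5 kg
  zinc white: 44.91 kg
  SrCO3: 4.697 kg
  zircon sand: 11.34 kg
Total batch = 261.1 kg; LOI loss = 11.12 kg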